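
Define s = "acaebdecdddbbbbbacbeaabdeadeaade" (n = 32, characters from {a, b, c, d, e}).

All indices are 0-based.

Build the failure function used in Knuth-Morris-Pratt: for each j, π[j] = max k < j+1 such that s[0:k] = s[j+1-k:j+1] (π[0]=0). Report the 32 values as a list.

[0, 0, 1, 0, 0, 0, 0, 0, 0, 0, 0, 0, 0, 0, 0, 0, 1, 2, 0, 0, 1, 1, 0, 0, 0, 1, 0, 0, 1, 1, 0, 0]

π[0] = 0
j=1 s[j]='c': π[1]=0 (border '')
j=2 s[j]='a': π[2]=1 (border 'a')
j=3 s[j]='e': k: 1→0; π[3]=0 (border '')
j=4 s[j]='b': π[4]=0 (border '')
j=5 s[j]='d': π[5]=0 (border '')
j=6 s[j]='e': π[6]=0 (border '')
j=7 s[j]='c': π[7]=0 (border '')
j=8 s[j]='d': π[8]=0 (border '')
j=9 s[j]='d': π[9]=0 (border '')
j=10 s[j]='d': π[10]=0 (border '')
j=11 s[j]='b': π[11]=0 (border '')
j=12 s[j]='b': π[12]=0 (border '')
j=13 s[j]='b': π[13]=0 (border '')
j=14 s[j]='b': π[14]=0 (border '')
j=15 s[j]='b': π[15]=0 (border '')
j=16 s[j]='a': π[16]=1 (border 'a')
j=17 s[j]='c': π[17]=2 (border 'ac')
j=18 s[j]='b': k: 2→0; π[18]=0 (border '')
j=19 s[j]='e': π[19]=0 (border '')
j=20 s[j]='a': π[20]=1 (border 'a')
j=21 s[j]='a': k: 1→0; π[21]=1 (border 'a')
j=22 s[j]='b': k: 1→0; π[22]=0 (border '')
j=23 s[j]='d': π[23]=0 (border '')
j=24 s[j]='e': π[24]=0 (border '')
j=25 s[j]='a': π[25]=1 (border 'a')
j=26 s[j]='d': k: 1→0; π[26]=0 (border '')
j=27 s[j]='e': π[27]=0 (border '')
j=28 s[j]='a': π[28]=1 (border 'a')
j=29 s[j]='a': k: 1→0; π[29]=1 (border 'a')
j=30 s[j]='d': k: 1→0; π[30]=0 (border '')
j=31 s[j]='e': π[31]=0 (border '')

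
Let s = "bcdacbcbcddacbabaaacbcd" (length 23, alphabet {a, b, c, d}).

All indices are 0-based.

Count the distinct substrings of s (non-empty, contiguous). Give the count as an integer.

rank | idx | suffix
   0 |  16 | aaacbcd
   1 |  17 | aacbcd
   2 |  14 | abaaacbcd
   3 |  11 | acbabaaacbcd
   4 |   3 | acbcbcddacbabaaacbcd
   5 |  18 | acbcd
   6 |  15 | baaacbcd
   7 |  13 | babaaacbcd
   8 |   5 | bcbcddacbabaaacbcd
   9 |  20 | bcd
  10 |   0 | bcdacbcbcddacbabaaacbcd
  11 |   7 | bcddacbabaaacbcd
  12 |  12 | cbabaaacbcd
  13 |   4 | cbcbcddacbabaaacbcd
  14 |  19 | cbcd
  15 |   6 | cbcddacbabaaacbcd
  16 |  21 | cd
  17 |   1 | cdacbcbcddacbabaaacbcd
  18 |   8 | cddacbabaaacbcd
  19 |  22 | d
  20 |  10 | dacbabaaacbcd
  21 |   2 | dacbcbcddacbabaaacbcd
  22 |   9 | ddacbabaaacbcd

SA = [16, 17, 14, 11, 3, 18, 15, 13, 5, 20, 0, 7, 12, 4, 19, 6, 21, 1, 8, 22, 10, 2, 9]
rank  pair      lcp
   1  s[16:],s[17:]  2  'aa'
   2  s[17:],s[14:]  1  'a'
   3  s[14:],s[11:]  1  'a'
   4  s[11:],s[3:]  3  'acb'
   5  s[3:],s[18:]  4  'acbc'
   6  s[18:],s[15:]  0  ''
   7  s[15:],s[13:]  2  'ba'
   8  s[13:],s[5:]  1  'b'
   9  s[5:],s[20:]  2  'bc'
  10  s[20:],s[0:]  3  'bcd'
  11  s[0:],s[7:]  3  'bcd'
  12  s[7:],s[12:]  0  ''
  13  s[12:],s[4:]  2  'cb'
  14  s[4:],s[19:]  3  'cbc'
  15  s[19:],s[6:]  4  'cbcd'
  16  s[6:],s[21:]  1  'c'
  17  s[21:],s[1:]  2  'cd'
  18  s[1:],s[8:]  2  'cd'
  19  s[8:],s[22:]  0  ''
  20  s[22:],s[10:]  1  'd'
  21  s[10:],s[2:]  4  'dacb'
  22  s[2:],s[9:]  1  'd'

n(n+1)/2 = 23·24/2 = 276
Σ LCP = 0 + 2 + 1 + 1 + 3 + 4 + 0 + 2 + 1 + 2 + 3 + 3 + 0 + 2 + 3 + 4 + 1 + 2 + 2 + 0 + 1 + 4 + 1 = 42
distinct = 276 − 42 = 234

234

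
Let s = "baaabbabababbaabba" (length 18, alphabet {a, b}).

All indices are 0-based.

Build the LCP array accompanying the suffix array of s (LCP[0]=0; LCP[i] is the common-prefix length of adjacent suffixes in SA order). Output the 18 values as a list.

[0, 1, 2, 5, 1, 4, 2, 4, 4, 0, 2, 3, 2, 5, 3, 1, 3, 3]

rank | idx | suffix
   0 |  17 | a
   1 |   1 | aaabbabababbaabba
   2 |  13 | aabba
   3 |   2 | aabbabababbaabba
   4 |   6 | abababbaabba
   5 |   8 | ababbaabba
   6 |  14 | abba
   7 |  10 | abbaabba
   8 |   3 | abbabababbaabba
   9 |  16 | ba
  10 |   0 | baaabbabababbaabba
  11 |  12 | baabba
  12 |   5 | babababbaabba
  13 |   7 | bababbaabba
  14 |   9 | babbaabba
  15 |  15 | bba
  16 |  11 | bbaabba
  17 |   4 | bbabababbaabba

SA = [17, 1, 13, 2, 6, 8, 14, 10, 3, 16, 0, 12, 5, 7, 9, 15, 11, 4]
i: (SA[i-1],SA[i]) lcp shared
  1: (17,1) 1 'a'
  2: (1,13) 2 'aa'
  3: (13,2) 5 'aabba'
  4: (2,6) 1 'a'
  5: (6,8) 4 'abab'
  6: (8,14) 2 'ab'
  7: (14,10) 4 'abba'
  8: (10,3) 4 'abba'
  9: (3,16) 0 ''
  10: (16,0) 2 'ba'
  11: (0,12) 3 'baa'
  12: (12,5) 2 'ba'
  13: (5,7) 5 'babab'
  14: (7,9) 3 'bab'
  15: (9,15) 1 'b'
  16: (15,11) 3 'bba'
  17: (11,4) 3 'bba'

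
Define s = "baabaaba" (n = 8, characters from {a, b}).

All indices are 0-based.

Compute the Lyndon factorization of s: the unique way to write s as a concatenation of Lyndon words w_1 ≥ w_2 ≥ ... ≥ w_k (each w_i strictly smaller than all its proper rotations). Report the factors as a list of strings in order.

["b", "aab", "aab", "a"]

emit factor 1: 'b' (i=0, period=1)
emit factor 2: 'aab' (i=1, period=3)
emit factor 3: 'aab' (i=4, period=3)
emit factor 4: 'a' (i=7, period=1)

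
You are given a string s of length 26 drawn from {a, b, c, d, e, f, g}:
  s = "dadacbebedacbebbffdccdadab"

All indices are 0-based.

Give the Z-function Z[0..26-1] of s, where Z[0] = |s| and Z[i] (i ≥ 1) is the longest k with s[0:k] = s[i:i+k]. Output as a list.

[26, 0, 2, 0, 0, 0, 0, 0, 0, 2, 0, 0, 0, 0, 0, 0, 0, 0, 1, 0, 0, 4, 0, 2, 0, 0]

Z[0]=26
i=1: outside box; Z[1]=0
i=2: outside box; Z[2]=2 grow→box=[2,4)
i=3: min(r-i=1, Z[1]=0)=0; Z[3]=0
i=4: outside box; Z[4]=0
i=5: outside box; Z[5]=0
i=6: outside box; Z[6]=0
i=7: outside box; Z[7]=0
i=8: outside box; Z[8]=0
i=9: outside box; Z[9]=2 grow→box=[9,11)
i=10: min(r-i=1, Z[1]=0)=0; Z[10]=0
i=11: outside box; Z[11]=0
i=12: outside box; Z[12]=0
i=13: outside box; Z[13]=0
i=14: outside box; Z[14]=0
i=15: outside box; Z[15]=0
i=16: outside box; Z[16]=0
i=17: outside box; Z[17]=0
i=18: outside box; Z[18]=1 grow→box=[18,19)
i=19: outside box; Z[19]=0
i=20: outside box; Z[20]=0
i=21: outside box; Z[21]=4 grow→box=[21,25)
i=22: min(r-i=3, Z[1]=0)=0; Z[22]=0
i=23: min(r-i=2, Z[2]=2)=2; Z[23]=2
i=24: min(r-i=1, Z[3]=0)=0; Z[24]=0
i=25: outside box; Z[25]=0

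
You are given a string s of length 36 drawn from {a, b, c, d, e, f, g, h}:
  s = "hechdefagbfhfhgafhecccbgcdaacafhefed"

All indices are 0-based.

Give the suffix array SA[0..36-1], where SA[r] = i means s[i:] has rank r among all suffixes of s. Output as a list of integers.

[26, 27, 15, 29, 7, 9, 22, 28, 21, 20, 19, 24, 2, 35, 25, 4, 18, 1, 34, 5, 32, 6, 33, 16, 30, 10, 12, 14, 8, 23, 3, 17, 0, 31, 11, 13]

sorted suffixes:
  #0 SA[0]=26  'aacafhefed'
  #1 SA[1]=27  'acafhefed'
  #2 SA[2]=15  'afhecccbgcdaacafhefed'
  #3 SA[3]=29  'afhefed'
  #4 SA[4]=7  'agbfhfhgafhecccbgcdaacafhefed'
  #5 SA[5]=9  'bfhfhgafhecccbgcdaacafhefed'
  #6 SA[6]=22  'bgcdaacafhefed'
  #7 SA[7]=28  'cafhefed'
  #8 SA[8]=21  'cbgcdaacafhefed'
  #9 SA[9]=20  'ccbgcdaacafhefed'
  #10 SA[10]=19  'cccbgcdaacafhefed'
  #11 SA[11]=24  'cdaacafhefed'
  #12 SA[12]=2  'chdefagbfhfhgafhecccbgcdaacafhefed'
  #13 SA[13]=35  'd'
  #14 SA[14]=25  'daacafhefed'
  #15 SA[15]=4  'defagbfhfhgafhecccbgcdaacafhefed'
  #16 SA[16]=18  'ecccbgcdaacafhefed'
  #17 SA[17]=1  'echdefagbfhfhgafhecccbgcdaacafhefed'
  #18 SA[18]=34  'ed'
  #19 SA[19]=5  'efagbfhfhgafhecccbgcdaacafhefed'
  #20 SA[20]=32  'efed'
  #21 SA[21]=6  'fagbfhfhgafhecccbgcdaacafhefed'
  #22 SA[22]=33  'fed'
  #23 SA[23]=16  'fhecccbgcdaacafhefed'
  #24 SA[24]=30  'fhefed'
  #25 SA[25]=10  'fhfhgafhecccbgcdaacafhefed'
  #26 SA[26]=12  'fhgafhecccbgcdaacafhefed'
  #27 SA[27]=14  'gafhecccbgcdaacafhefed'
  #28 SA[28]=8  'gbfhfhgafhecccbgcdaacafhefed'
  #29 SA[29]=23  'gcdaacafhefed'
  #30 SA[30]=3  'hdefagbfhfhgafhecccbgcdaacafhefed'
  #31 SA[31]=17  'hecccbgcdaacafhefed'
  #32 SA[32]=0  'hechdefagbfhfhgafhecccbgcdaacafhefed'
  #33 SA[33]=31  'hefed'
  #34 SA[34]=11  'hfhgafhecccbgcdaacafhefed'
  #35 SA[35]=13  'hgafhecccbgcdaacafhefed'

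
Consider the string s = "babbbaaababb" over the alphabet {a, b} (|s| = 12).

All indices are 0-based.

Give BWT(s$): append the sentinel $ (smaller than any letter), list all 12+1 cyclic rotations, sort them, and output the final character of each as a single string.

bbaabbbba$aba

rank  rotation       last
    0  $babbbaaababb  b
    1  aaababb$babbb  b
    2  aababb$babbba  a
    3  ababb$babbbaa  a
    4  abb$babbbaaab  b
    5  abbbaaababb$b  b
    6  b$babbbaaabab  b
    7  baaababb$babb  b
    8  babb$babbbaaa  a
    9  babbbaaababb$  $
   10  bb$babbbaaaba  a
   11  bbaaababb$bab  b
   12  bbbaaababb$ba  a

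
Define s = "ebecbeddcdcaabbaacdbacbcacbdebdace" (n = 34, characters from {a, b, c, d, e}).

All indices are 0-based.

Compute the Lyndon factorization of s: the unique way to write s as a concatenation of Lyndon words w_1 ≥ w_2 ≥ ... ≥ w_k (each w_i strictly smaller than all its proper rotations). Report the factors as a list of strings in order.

emit factor 1: 'e' (i=0, period=1)
emit factor 2: 'becbeddcdc' (i=1, period=10)
emit factor 3: 'aabbaacdbacbcacbdebdace' (i=11, period=23)

["e", "becbeddcdc", "aabbaacdbacbcacbdebdace"]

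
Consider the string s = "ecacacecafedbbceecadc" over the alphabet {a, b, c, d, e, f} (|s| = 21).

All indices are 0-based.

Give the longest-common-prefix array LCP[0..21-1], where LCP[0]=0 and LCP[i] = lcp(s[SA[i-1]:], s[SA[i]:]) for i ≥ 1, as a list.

[0, 2, 1, 1, 0, 1, 0, 1, 3, 2, 2, 1, 2, 0, 1, 0, 3, 3, 1, 1, 0]

rank | idx | suffix
   0 |   2 | acacecafedbbceecadc
   1 |   4 | acecafedbbceecadc
   2 |  18 | adc
   3 |   8 | afedbbceecadc
   4 |  12 | bbceecadc
   5 |  13 | bceecadc
   6 |  20 | c
   7 |   1 | cacacecafedbbceecadc
   8 |   3 | cacecafedbbceecadc
   9 |  17 | cadc
  10 |   7 | cafedbbceecadc
  11 |   5 | cecafedbbceecadc
  12 |  14 | ceecadc
  13 |  11 | dbbceecadc
  14 |  19 | dc
  15 |   0 | ecacacecafedbbceecadc
  16 |  16 | ecadc
  17 |   6 | ecafedbbceecadc
  18 |  10 | edbbceecadc
  19 |  15 | eecadc
  20 |   9 | fedbbceecadc

SA = [2, 4, 18, 8, 12, 13, 20, 1, 3, 17, 7, 5, 14, 11, 19, 0, 16, 6, 10, 15, 9]
rank  pair      lcp
   1  s[2:],s[4:]  2  'ac'
   2  s[4:],s[18:]  1  'a'
   3  s[18:],s[8:]  1  'a'
   4  s[8:],s[12:]  0  ''
   5  s[12:],s[13:]  1  'b'
   6  s[13:],s[20:]  0  ''
   7  s[20:],s[1:]  1  'c'
   8  s[1:],s[3:]  3  'cac'
   9  s[3:],s[17:]  2  'ca'
  10  s[17:],s[7:]  2  'ca'
  11  s[7:],s[5:]  1  'c'
  12  s[5:],s[14:]  2  'ce'
  13  s[14:],s[11:]  0  ''
  14  s[11:],s[19:]  1  'd'
  15  s[19:],s[0:]  0  ''
  16  s[0:],s[16:]  3  'eca'
  17  s[16:],s[6:]  3  'eca'
  18  s[6:],s[10:]  1  'e'
  19  s[10:],s[15:]  1  'e'
  20  s[15:],s[9:]  0  ''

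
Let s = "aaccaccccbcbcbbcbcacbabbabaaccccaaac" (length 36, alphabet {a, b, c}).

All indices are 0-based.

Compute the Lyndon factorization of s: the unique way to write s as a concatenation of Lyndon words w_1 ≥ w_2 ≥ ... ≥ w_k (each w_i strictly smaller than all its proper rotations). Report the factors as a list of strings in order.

emit factor 1: 'aaccaccccbcbcbbcbcacbabbabaacccc' (i=0, period=32)
emit factor 2: 'aaac' (i=32, period=4)

["aaccaccccbcbcbbcbcacbabbabaacccc", "aaac"]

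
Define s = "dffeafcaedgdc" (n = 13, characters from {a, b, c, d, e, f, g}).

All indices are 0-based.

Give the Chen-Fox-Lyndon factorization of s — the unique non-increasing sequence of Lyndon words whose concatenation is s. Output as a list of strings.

["dffe", "afc", "aedgdc"]

emit factor 1: 'dffe' (i=0, period=4)
emit factor 2: 'afc' (i=4, period=3)
emit factor 3: 'aedgdc' (i=7, period=6)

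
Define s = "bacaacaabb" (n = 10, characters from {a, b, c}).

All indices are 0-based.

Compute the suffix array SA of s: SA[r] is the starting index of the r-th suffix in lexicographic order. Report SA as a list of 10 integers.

rank→(start, suffix):
  0 → (6, 'aabb')
  1 → (3, 'aacaabb')
  2 → (7, 'abb')
  3 → (4, 'acaabb')
  4 → (1, 'acaacaabb')
  5 → (9, 'b')
  6 → (0, 'bacaacaabb')
  7 → (8, 'bb')
  8 → (5, 'caabb')
  9 → (2, 'caacaabb')

[6, 3, 7, 4, 1, 9, 0, 8, 5, 2]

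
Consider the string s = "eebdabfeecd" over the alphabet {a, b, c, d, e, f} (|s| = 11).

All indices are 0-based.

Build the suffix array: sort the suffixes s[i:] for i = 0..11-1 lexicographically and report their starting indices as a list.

sorted suffixes:
  #0 SA[0]=4  'abfeecd'
  #1 SA[1]=2  'bdabfeecd'
  #2 SA[2]=5  'bfeecd'
  #3 SA[3]=9  'cd'
  #4 SA[4]=10  'd'
  #5 SA[5]=3  'dabfeecd'
  #6 SA[6]=1  'ebdabfeecd'
  #7 SA[7]=8  'ecd'
  #8 SA[8]=0  'eebdabfeecd'
  #9 SA[9]=7  'eecd'
  #10 SA[10]=6  'feecd'

[4, 2, 5, 9, 10, 3, 1, 8, 0, 7, 6]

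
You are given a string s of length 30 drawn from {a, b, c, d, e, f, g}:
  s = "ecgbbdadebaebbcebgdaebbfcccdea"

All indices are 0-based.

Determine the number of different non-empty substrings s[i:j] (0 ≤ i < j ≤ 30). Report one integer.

rank→(start, suffix):
  0 → (29, 'a')
  1 → (6, 'adebaebbcebgdaebbfcccdea')
  2 → (10, 'aebbcebgdaebbfcccdea')
  3 → (19, 'aebbfcccdea')
  4 → (9, 'baebbcebgdaebbfcccdea')
  5 → (12, 'bbcebgdaebbfcccdea')
  6 → (3, 'bbdadebaebbcebgdaebbfcccdea')
  7 → (21, 'bbfcccdea')
  8 → (13, 'bcebgdaebbfcccdea')
  9 → (4, 'bdadebaebbcebgdaebbfcccdea')
  10 → (22, 'bfcccdea')
  11 → (16, 'bgdaebbfcccdea')
  12 → (24, 'cccdea')
  13 → (25, 'ccdea')
  14 → (26, 'cdea')
  15 → (14, 'cebgdaebbfcccdea')
  16 → (1, 'cgbbdadebaebbcebgdaebbfcccdea')
  17 → (5, 'dadebaebbcebgdaebbfcccdea')
  18 → (18, 'daebbfcccdea')
  19 → (27, 'dea')
  20 → (7, 'debaebbcebgdaebbfcccdea')
  21 → (28, 'ea')
  22 → (8, 'ebaebbcebgdaebbfcccdea')
  23 → (11, 'ebbcebgdaebbfcccdea')
  24 → (20, 'ebbfcccdea')
  25 → (15, 'ebgdaebbfcccdea')
  26 → (0, 'ecgbbdadebaebbcebgdaebbfcccdea')
  27 → (23, 'fcccdea')
  28 → (2, 'gbbdadebaebbcebgdaebbfcccdea')
  29 → (17, 'gdaebbfcccdea')

SA = [29, 6, 10, 19, 9, 12, 3, 21, 13, 4, 22, 16, 24, 25, 26, 14, 1, 5, 18, 27, 7, 28, 8, 11, 20, 15, 0, 23, 2, 17]
[i] adj suffixes → lcp
  [1] 29/6 → 1 ('a')
  [2] 6/10 → 1 ('a')
  [3] 10/19 → 4 ('aebb')
  [4] 19/9 → 0 ('')
  [5] 9/12 → 1 ('b')
  [6] 12/3 → 2 ('bb')
  [7] 3/21 → 2 ('bb')
  [8] 21/13 → 1 ('b')
  [9] 13/4 → 1 ('b')
  [10] 4/22 → 1 ('b')
  [11] 22/16 → 1 ('b')
  [12] 16/24 → 0 ('')
  [13] 24/25 → 2 ('cc')
  [14] 25/26 → 1 ('c')
  [15] 26/14 → 1 ('c')
  [16] 14/1 → 1 ('c')
  [17] 1/5 → 0 ('')
  [18] 5/18 → 2 ('da')
  [19] 18/27 → 1 ('d')
  [20] 27/7 → 2 ('de')
  [21] 7/28 → 0 ('')
  [22] 28/8 → 1 ('e')
  [23] 8/11 → 2 ('eb')
  [24] 11/20 → 3 ('ebb')
  [25] 20/15 → 2 ('eb')
  [26] 15/0 → 1 ('e')
  [27] 0/23 → 0 ('')
  [28] 23/2 → 0 ('')
  [29] 2/17 → 1 ('g')

n(n+1)/2 = 30·31/2 = 465
Σ LCP = 0 + 1 + 1 + 4 + 0 + 1 + 2 + 2 + 1 + 1 + 1 + 1 + 0 + 2 + 1 + 1 + 1 + 0 + 2 + 1 + 2 + 0 + 1 + 2 + 3 + 2 + 1 + 0 + 0 + 1 = 35
distinct = 465 − 35 = 430

430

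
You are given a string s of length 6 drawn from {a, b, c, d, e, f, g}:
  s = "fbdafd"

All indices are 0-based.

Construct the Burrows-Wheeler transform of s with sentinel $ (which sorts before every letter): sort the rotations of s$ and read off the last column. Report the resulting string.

rank  rotation last
    0  $fbdafd  d
    1  afd$fbd  d
    2  bdafd$f  f
    3  d$fbdaf  f
    4  dafd$fb  b
    5  fbdafd$  $
    6  fd$fbda  a

ddffb$a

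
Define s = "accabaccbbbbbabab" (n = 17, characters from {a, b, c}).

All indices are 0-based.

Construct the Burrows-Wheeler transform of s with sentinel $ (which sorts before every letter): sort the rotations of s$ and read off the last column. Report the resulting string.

rank  rotation            last
    0  $accabaccbbbbbabab  b
    1  ab$accabaccbbbbbab  b
    2  abab$accabaccbbbbb  b
    3  abaccbbbbbabab$acc  c
    4  accabaccbbbbbabab$  $
    5  accbbbbbabab$accab  b
    6  b$accabaccbbbbbaba  a
    7  bab$accabaccbbbbba  a
    8  babab$accabaccbbbb  b
    9  baccbbbbbabab$acca  a
   10  bbabab$accabaccbbb  b
   11  bbbabab$accabaccbb  b
   12  bbbbabab$accabaccb  b
   13  bbbbbabab$accabacc  c
   14  cabaccbbbbbabab$ac  c
   15  cbbbbbabab$accabac  c
   16  ccabaccbbbbbabab$a  a
   17  ccbbbbbabab$accaba  a

bbbc$baababbbcccaa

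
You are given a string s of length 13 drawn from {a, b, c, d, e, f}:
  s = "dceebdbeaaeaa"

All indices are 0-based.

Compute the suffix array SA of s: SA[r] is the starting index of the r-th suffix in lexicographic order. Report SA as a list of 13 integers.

[12, 11, 8, 9, 4, 6, 1, 5, 0, 10, 7, 3, 2]

rank→(start, suffix):
  0 → (12, 'a')
  1 → (11, 'aa')
  2 → (8, 'aaeaa')
  3 → (9, 'aeaa')
  4 → (4, 'bdbeaaeaa')
  5 → (6, 'beaaeaa')
  6 → (1, 'ceebdbeaaeaa')
  7 → (5, 'dbeaaeaa')
  8 → (0, 'dceebdbeaaeaa')
  9 → (10, 'eaa')
  10 → (7, 'eaaeaa')
  11 → (3, 'ebdbeaaeaa')
  12 → (2, 'eebdbeaaeaa')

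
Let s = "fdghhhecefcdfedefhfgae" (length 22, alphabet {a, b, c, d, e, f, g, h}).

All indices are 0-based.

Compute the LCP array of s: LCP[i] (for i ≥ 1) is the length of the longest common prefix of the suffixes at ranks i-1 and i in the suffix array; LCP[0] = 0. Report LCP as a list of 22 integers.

[0, 0, 1, 0, 1, 1, 0, 1, 1, 1, 2, 0, 1, 1, 1, 1, 0, 1, 0, 1, 1, 2]

rank | idx | suffix
   0 |  20 | ae
   1 |  10 | cdfedefhfgae
   2 |   7 | cefcdfedefhfgae
   3 |  14 | defhfgae
   4 |  11 | dfedefhfgae
   5 |   1 | dghhhecefcdfedefhfgae
   6 |  21 | e
   7 |   6 | ecefcdfedefhfgae
   8 |  13 | edefhfgae
   9 |   8 | efcdfedefhfgae
  10 |  15 | efhfgae
  11 |   9 | fcdfedefhfgae
  12 |   0 | fdghhhecefcdfedefhfgae
  13 |  12 | fedefhfgae
  14 |  18 | fgae
  15 |  16 | fhfgae
  16 |  19 | gae
  17 |   2 | ghhhecefcdfedefhfgae
  18 |   5 | hecefcdfedefhfgae
  19 |  17 | hfgae
  20 |   4 | hhecefcdfedefhfgae
  21 |   3 | hhhecefcdfedefhfgae

SA = [20, 10, 7, 14, 11, 1, 21, 6, 13, 8, 15, 9, 0, 12, 18, 16, 19, 2, 5, 17, 4, 3]
rank  pair      lcp
   1  s[20:],s[10:]  0  ''
   2  s[10:],s[7:]  1  'c'
   3  s[7:],s[14:]  0  ''
   4  s[14:],s[11:]  1  'd'
   5  s[11:],s[1:]  1  'd'
   6  s[1:],s[21:]  0  ''
   7  s[21:],s[6:]  1  'e'
   8  s[6:],s[13:]  1  'e'
   9  s[13:],s[8:]  1  'e'
  10  s[8:],s[15:]  2  'ef'
  11  s[15:],s[9:]  0  ''
  12  s[9:],s[0:]  1  'f'
  13  s[0:],s[12:]  1  'f'
  14  s[12:],s[18:]  1  'f'
  15  s[18:],s[16:]  1  'f'
  16  s[16:],s[19:]  0  ''
  17  s[19:],s[2:]  1  'g'
  18  s[2:],s[5:]  0  ''
  19  s[5:],s[17:]  1  'h'
  20  s[17:],s[4:]  1  'h'
  21  s[4:],s[3:]  2  'hh'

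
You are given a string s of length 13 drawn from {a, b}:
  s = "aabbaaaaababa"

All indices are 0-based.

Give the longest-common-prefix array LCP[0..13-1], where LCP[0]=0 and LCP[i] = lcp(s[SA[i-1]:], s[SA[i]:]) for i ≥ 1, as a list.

rank→(start, suffix):
  0 → (12, 'a')
  1 → (4, 'aaaaababa')
  2 → (5, 'aaaababa')
  3 → (6, 'aaababa')
  4 → (7, 'aababa')
  5 → (0, 'aabbaaaaababa')
  6 → (10, 'aba')
  7 → (8, 'ababa')
  8 → (1, 'abbaaaaababa')
  9 → (11, 'ba')
  10 → (3, 'baaaaababa')
  11 → (9, 'baba')
  12 → (2, 'bbaaaaababa')

SA = [12, 4, 5, 6, 7, 0, 10, 8, 1, 11, 3, 9, 2]
[i] adj suffixes → lcp
  [1] 12/4 → 1 ('a')
  [2] 4/5 → 4 ('aaaa')
  [3] 5/6 → 3 ('aaa')
  [4] 6/7 → 2 ('aa')
  [5] 7/0 → 3 ('aab')
  [6] 0/10 → 1 ('a')
  [7] 10/8 → 3 ('aba')
  [8] 8/1 → 2 ('ab')
  [9] 1/11 → 0 ('')
  [10] 11/3 → 2 ('ba')
  [11] 3/9 → 2 ('ba')
  [12] 9/2 → 1 ('b')

[0, 1, 4, 3, 2, 3, 1, 3, 2, 0, 2, 2, 1]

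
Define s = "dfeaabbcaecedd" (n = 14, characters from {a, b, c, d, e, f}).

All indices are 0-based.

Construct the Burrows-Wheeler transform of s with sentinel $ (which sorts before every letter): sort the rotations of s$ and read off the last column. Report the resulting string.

deacabbede$facd

rank  rotation         last
    0  $dfeaabbcaecedd  d
    1  aabbcaecedd$dfe  e
    2  abbcaecedd$dfea  a
    3  aecedd$dfeaabbc  c
    4  bbcaecedd$dfeaa  a
    5  bcaecedd$dfeaab  b
    6  caecedd$dfeaabb  b
    7  cedd$dfeaabbcae  e
    8  d$dfeaabbcaeced  d
    9  dd$dfeaabbcaece  e
   10  dfeaabbcaecedd$  $
   11  eaabbcaecedd$df  f
   12  ecedd$dfeaabbca  a
   13  edd$dfeaabbcaec  c
   14  feaabbcaecedd$d  d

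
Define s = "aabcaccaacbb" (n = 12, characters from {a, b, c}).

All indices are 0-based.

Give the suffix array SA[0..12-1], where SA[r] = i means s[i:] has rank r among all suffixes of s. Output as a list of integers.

[0, 7, 1, 8, 4, 11, 10, 2, 6, 3, 9, 5]

rank→(start, suffix):
  0 → (0, 'aabcaccaacbb')
  1 → (7, 'aacbb')
  2 → (1, 'abcaccaacbb')
  3 → (8, 'acbb')
  4 → (4, 'accaacbb')
  5 → (11, 'b')
  6 → (10, 'bb')
  7 → (2, 'bcaccaacbb')
  8 → (6, 'caacbb')
  9 → (3, 'caccaacbb')
  10 → (9, 'cbb')
  11 → (5, 'ccaacbb')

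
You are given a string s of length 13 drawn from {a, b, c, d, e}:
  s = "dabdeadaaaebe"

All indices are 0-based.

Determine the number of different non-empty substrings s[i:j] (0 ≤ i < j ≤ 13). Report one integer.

rank | idx | suffix
   0 |   7 | aaaebe
   1 |   8 | aaebe
   2 |   1 | abdeadaaaebe
   3 |   5 | adaaaebe
   4 |   9 | aebe
   5 |   2 | bdeadaaaebe
   6 |  11 | be
   7 |   6 | daaaebe
   8 |   0 | dabdeadaaaebe
   9 |   3 | deadaaaebe
  10 |  12 | e
  11 |   4 | eadaaaebe
  12 |  10 | ebe

SA = [7, 8, 1, 5, 9, 2, 11, 6, 0, 3, 12, 4, 10]
rank  pair      lcp
   1  s[7:],s[8:]  2  'aa'
   2  s[8:],s[1:]  1  'a'
   3  s[1:],s[5:]  1  'a'
   4  s[5:],s[9:]  1  'a'
   5  s[9:],s[2:]  0  ''
   6  s[2:],s[11:]  1  'b'
   7  s[11:],s[6:]  0  ''
   8  s[6:],s[0:]  2  'da'
   9  s[0:],s[3:]  1  'd'
  10  s[3:],s[12:]  0  ''
  11  s[12:],s[4:]  1  'e'
  12  s[4:],s[10:]  1  'e'

n(n+1)/2 = 13·14/2 = 91
Σ LCP = 0 + 2 + 1 + 1 + 1 + 0 + 1 + 0 + 2 + 1 + 0 + 1 + 1 = 11
distinct = 91 − 11 = 80

80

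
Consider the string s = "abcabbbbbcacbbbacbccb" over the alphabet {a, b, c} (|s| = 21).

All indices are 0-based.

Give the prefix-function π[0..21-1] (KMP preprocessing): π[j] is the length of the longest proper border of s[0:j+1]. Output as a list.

π[0] = 0
j=1 s[j]='b': π[1]=0 (border '')
j=2 s[j]='c': π[2]=0 (border '')
j=3 s[j]='a': π[3]=1 (border 'a')
j=4 s[j]='b': π[4]=2 (border 'ab')
j=5 s[j]='b': k: 2→0; π[5]=0 (border '')
j=6 s[j]='b': π[6]=0 (border '')
j=7 s[j]='b': π[7]=0 (border '')
j=8 s[j]='b': π[8]=0 (border '')
j=9 s[j]='c': π[9]=0 (border '')
j=10 s[j]='a': π[10]=1 (border 'a')
j=11 s[j]='c': k: 1→0; π[11]=0 (border '')
j=12 s[j]='b': π[12]=0 (border '')
j=13 s[j]='b': π[13]=0 (border '')
j=14 s[j]='b': π[14]=0 (border '')
j=15 s[j]='a': π[15]=1 (border 'a')
j=16 s[j]='c': k: 1→0; π[16]=0 (border '')
j=17 s[j]='b': π[17]=0 (border '')
j=18 s[j]='c': π[18]=0 (border '')
j=19 s[j]='c': π[19]=0 (border '')
j=20 s[j]='b': π[20]=0 (border '')

[0, 0, 0, 1, 2, 0, 0, 0, 0, 0, 1, 0, 0, 0, 0, 1, 0, 0, 0, 0, 0]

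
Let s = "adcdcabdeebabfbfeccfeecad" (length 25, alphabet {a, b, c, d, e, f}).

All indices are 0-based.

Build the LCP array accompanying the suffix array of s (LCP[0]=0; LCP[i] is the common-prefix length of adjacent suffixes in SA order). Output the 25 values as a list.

[0, 2, 1, 2, 0, 1, 1, 2, 0, 2, 1, 1, 1, 0, 1, 2, 1, 0, 1, 2, 1, 2, 0, 1, 2]

rank→(start, suffix):
  0 → (5, 'abdeebabfbfeccfeecad')
  1 → (11, 'abfbfeccfeecad')
  2 → (23, 'ad')
  3 → (0, 'adcdcabdeebabfbfeccfeecad')
  4 → (10, 'babfbfeccfeecad')
  5 → (6, 'bdeebabfbfeccfeecad')
  6 → (12, 'bfbfeccfeecad')
  7 → (14, 'bfeccfeecad')
  8 → (4, 'cabdeebabfbfeccfeecad')
  9 → (22, 'cad')
  10 → (17, 'ccfeecad')
  11 → (2, 'cdcabdeebabfbfeccfeecad')
  12 → (18, 'cfeecad')
  13 → (24, 'd')
  14 → (3, 'dcabdeebabfbfeccfeecad')
  15 → (1, 'dcdcabdeebabfbfeccfeecad')
  16 → (7, 'deebabfbfeccfeecad')
  17 → (9, 'ebabfbfeccfeecad')
  18 → (21, 'ecad')
  19 → (16, 'eccfeecad')
  20 → (8, 'eebabfbfeccfeecad')
  21 → (20, 'eecad')
  22 → (13, 'fbfeccfeecad')
  23 → (15, 'feccfeecad')
  24 → (19, 'feecad')

SA = [5, 11, 23, 0, 10, 6, 12, 14, 4, 22, 17, 2, 18, 24, 3, 1, 7, 9, 21, 16, 8, 20, 13, 15, 19]
[i] adj suffixes → lcp
  [1] 5/11 → 2 ('ab')
  [2] 11/23 → 1 ('a')
  [3] 23/0 → 2 ('ad')
  [4] 0/10 → 0 ('')
  [5] 10/6 → 1 ('b')
  [6] 6/12 → 1 ('b')
  [7] 12/14 → 2 ('bf')
  [8] 14/4 → 0 ('')
  [9] 4/22 → 2 ('ca')
  [10] 22/17 → 1 ('c')
  [11] 17/2 → 1 ('c')
  [12] 2/18 → 1 ('c')
  [13] 18/24 → 0 ('')
  [14] 24/3 → 1 ('d')
  [15] 3/1 → 2 ('dc')
  [16] 1/7 → 1 ('d')
  [17] 7/9 → 0 ('')
  [18] 9/21 → 1 ('e')
  [19] 21/16 → 2 ('ec')
  [20] 16/8 → 1 ('e')
  [21] 8/20 → 2 ('ee')
  [22] 20/13 → 0 ('')
  [23] 13/15 → 1 ('f')
  [24] 15/19 → 2 ('fe')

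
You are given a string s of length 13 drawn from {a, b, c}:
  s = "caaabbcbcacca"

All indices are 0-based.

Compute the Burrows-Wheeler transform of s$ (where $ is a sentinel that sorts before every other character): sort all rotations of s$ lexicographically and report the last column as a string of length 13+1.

accaacacbc$bba

rank  rotation        last
    0  $caaabbcbcacca  a
    1  a$caaabbcbcacc  c
    2  aaabbcbcacca$c  c
    3  aabbcbcacca$ca  a
    4  abbcbcacca$caa  a
    5  acca$caaabbcbc  c
    6  bbcbcacca$caaa  a
    7  bcacca$caaabbc  c
    8  bcbcacca$caaab  b
    9  ca$caaabbcbcac  c
   10  caaabbcbcacca$  $
   11  cacca$caaabbcb  b
   12  cbcacca$caaabb  b
   13  cca$caaabbcbca  a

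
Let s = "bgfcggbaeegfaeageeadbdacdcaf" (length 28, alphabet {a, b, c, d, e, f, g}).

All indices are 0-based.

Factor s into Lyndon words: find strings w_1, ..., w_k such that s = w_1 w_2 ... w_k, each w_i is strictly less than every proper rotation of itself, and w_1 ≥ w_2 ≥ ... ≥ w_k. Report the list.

emit factor 1: 'bgfcgg' (i=0, period=6)
emit factor 2: 'b' (i=6, period=1)
emit factor 3: 'aeegf' (i=7, period=5)
emit factor 4: 'aeagee' (i=12, period=6)
emit factor 5: 'adbd' (i=18, period=4)
emit factor 6: 'acdcaf' (i=22, period=6)

["bgfcgg", "b", "aeegf", "aeagee", "adbd", "acdcaf"]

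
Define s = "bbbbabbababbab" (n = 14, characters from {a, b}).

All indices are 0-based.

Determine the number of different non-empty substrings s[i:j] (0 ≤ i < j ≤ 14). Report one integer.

69

rank→(start, suffix):
  0 → (12, 'ab')
  1 → (7, 'ababbab')
  2 → (9, 'abbab')
  3 → (4, 'abbababbab')
  4 → (13, 'b')
  5 → (11, 'bab')
  6 → (6, 'bababbab')
  7 → (8, 'babbab')
  8 → (3, 'babbababbab')
  9 → (10, 'bbab')
  10 → (5, 'bbababbab')
  11 → (2, 'bbabbababbab')
  12 → (1, 'bbbabbababbab')
  13 → (0, 'bbbbabbababbab')

SA = [12, 7, 9, 4, 13, 11, 6, 8, 3, 10, 5, 2, 1, 0]
[i] adj suffixes → lcp
  [1] 12/7 → 2 ('ab')
  [2] 7/9 → 2 ('ab')
  [3] 9/4 → 5 ('abbab')
  [4] 4/13 → 0 ('')
  [5] 13/11 → 1 ('b')
  [6] 11/6 → 3 ('bab')
  [7] 6/8 → 3 ('bab')
  [8] 8/3 → 6 ('babbab')
  [9] 3/10 → 1 ('b')
  [10] 10/5 → 4 ('bbab')
  [11] 5/2 → 4 ('bbab')
  [12] 2/1 → 2 ('bb')
  [13] 1/0 → 3 ('bbb')

n(n+1)/2 = 14·15/2 = 105
Σ LCP = 0 + 2 + 2 + 5 + 0 + 1 + 3 + 3 + 6 + 1 + 4 + 4 + 2 + 3 = 36
distinct = 105 − 36 = 69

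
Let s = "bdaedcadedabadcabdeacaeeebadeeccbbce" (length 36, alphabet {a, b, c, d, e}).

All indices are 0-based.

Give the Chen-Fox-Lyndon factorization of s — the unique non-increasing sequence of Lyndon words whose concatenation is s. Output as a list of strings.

["bd", "aedc", "aded", "abadcabdeacaeeebadeeccbbce"]

emit factor 1: 'bd' (i=0, period=2)
emit factor 2: 'aedc' (i=2, period=4)
emit factor 3: 'aded' (i=6, period=4)
emit factor 4: 'abadcabdeacaeeebadeeccbbce' (i=10, period=26)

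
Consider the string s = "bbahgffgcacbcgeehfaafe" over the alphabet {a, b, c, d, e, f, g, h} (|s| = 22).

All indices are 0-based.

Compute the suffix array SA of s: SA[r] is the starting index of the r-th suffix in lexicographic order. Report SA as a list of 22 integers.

rank | idx | suffix
   0 |  18 | aafe
   1 |   9 | acbcgeehfaafe
   2 |  19 | afe
   3 |   2 | ahgffgcacbcgeehfaafe
   4 |   1 | bahgffgcacbcgeehfaafe
   5 |   0 | bbahgffgcacbcgeehfaafe
   6 |  11 | bcgeehfaafe
   7 |   8 | cacbcgeehfaafe
   8 |  10 | cbcgeehfaafe
   9 |  12 | cgeehfaafe
  10 |  21 | e
  11 |  14 | eehfaafe
  12 |  15 | ehfaafe
  13 |  17 | faafe
  14 |  20 | fe
  15 |   5 | ffgcacbcgeehfaafe
  16 |   6 | fgcacbcgeehfaafe
  17 |   7 | gcacbcgeehfaafe
  18 |  13 | geehfaafe
  19 |   4 | gffgcacbcgeehfaafe
  20 |  16 | hfaafe
  21 |   3 | hgffgcacbcgeehfaafe

[18, 9, 19, 2, 1, 0, 11, 8, 10, 12, 21, 14, 15, 17, 20, 5, 6, 7, 13, 4, 16, 3]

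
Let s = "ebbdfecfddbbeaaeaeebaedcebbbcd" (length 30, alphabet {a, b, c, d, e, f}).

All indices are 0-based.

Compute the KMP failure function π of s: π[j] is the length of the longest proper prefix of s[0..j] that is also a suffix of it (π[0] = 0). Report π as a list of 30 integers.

π[0] = 0
j=1 s[j]='b': π[1]=0 (border '')
j=2 s[j]='b': π[2]=0 (border '')
j=3 s[j]='d': π[3]=0 (border '')
j=4 s[j]='f': π[4]=0 (border '')
j=5 s[j]='e': π[5]=1 (border 'e')
j=6 s[j]='c': k: 1→0; π[6]=0 (border '')
j=7 s[j]='f': π[7]=0 (border '')
j=8 s[j]='d': π[8]=0 (border '')
j=9 s[j]='d': π[9]=0 (border '')
j=10 s[j]='b': π[10]=0 (border '')
j=11 s[j]='b': π[11]=0 (border '')
j=12 s[j]='e': π[12]=1 (border 'e')
j=13 s[j]='a': k: 1→0; π[13]=0 (border '')
j=14 s[j]='a': π[14]=0 (border '')
j=15 s[j]='e': π[15]=1 (border 'e')
j=16 s[j]='a': k: 1→0; π[16]=0 (border '')
j=17 s[j]='e': π[17]=1 (border 'e')
j=18 s[j]='e': k: 1→0; π[18]=1 (border 'e')
j=19 s[j]='b': π[19]=2 (border 'eb')
j=20 s[j]='a': k: 2→0; π[20]=0 (border '')
j=21 s[j]='e': π[21]=1 (border 'e')
j=22 s[j]='d': k: 1→0; π[22]=0 (border '')
j=23 s[j]='c': π[23]=0 (border '')
j=24 s[j]='e': π[24]=1 (border 'e')
j=25 s[j]='b': π[25]=2 (border 'eb')
j=26 s[j]='b': π[26]=3 (border 'ebb')
j=27 s[j]='b': k: 3→0; π[27]=0 (border '')
j=28 s[j]='c': π[28]=0 (border '')
j=29 s[j]='d': π[29]=0 (border '')

[0, 0, 0, 0, 0, 1, 0, 0, 0, 0, 0, 0, 1, 0, 0, 1, 0, 1, 1, 2, 0, 1, 0, 0, 1, 2, 3, 0, 0, 0]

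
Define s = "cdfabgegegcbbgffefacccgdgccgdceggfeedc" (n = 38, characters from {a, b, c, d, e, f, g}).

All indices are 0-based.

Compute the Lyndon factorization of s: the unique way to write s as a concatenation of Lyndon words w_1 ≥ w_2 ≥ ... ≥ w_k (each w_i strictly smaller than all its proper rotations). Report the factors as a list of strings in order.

emit factor 1: 'cdf' (i=0, period=3)
emit factor 2: 'abgegegcbbgffefacccgdgccgdceggfeedc' (i=3, period=35)

["cdf", "abgegegcbbgffefacccgdgccgdceggfeedc"]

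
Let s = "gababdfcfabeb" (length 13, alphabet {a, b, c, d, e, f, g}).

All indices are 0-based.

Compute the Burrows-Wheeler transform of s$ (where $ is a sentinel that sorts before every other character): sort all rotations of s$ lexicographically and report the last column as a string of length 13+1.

rank  rotation        last
    0  $gababdfcfabeb  b
    1  ababdfcfabeb$g  g
    2  abdfcfabeb$gab  b
    3  abeb$gababdfcf  f
    4  b$gababdfcfabe  e
    5  babdfcfabeb$ga  a
    6  bdfcfabeb$gaba  a
    7  beb$gababdfcfa  a
    8  cfabeb$gababdf  f
    9  dfcfabeb$gabab  b
   10  eb$gababdfcfab  b
   11  fabeb$gababdfc  c
   12  fcfabeb$gababd  d
   13  gababdfcfabeb$  $

bgbfeaaafbbcd$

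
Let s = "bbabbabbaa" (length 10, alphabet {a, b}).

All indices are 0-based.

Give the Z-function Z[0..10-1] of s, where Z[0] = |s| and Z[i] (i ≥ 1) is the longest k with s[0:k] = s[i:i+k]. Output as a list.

Z[0]=10
i=1: fresh scan; Z[1]=1 grow→box=[1,2)
i=2: fresh scan; Z[2]=0
i=3: fresh scan; Z[3]=6 grow→box=[3,9)
i=4: min(r-i=5, Z[1]=1)=1; Z[4]=1
i=5: min(r-i=4, Z[2]=0)=0; Z[5]=0
i=6: min(r-i=3, Z[3]=6)=3; Z[6]=3
i=7: min(r-i=2, Z[4]=1)=1; Z[7]=1
i=8: min(r-i=1, Z[5]=0)=0; Z[8]=0
i=9: fresh scan; Z[9]=0

[10, 1, 0, 6, 1, 0, 3, 1, 0, 0]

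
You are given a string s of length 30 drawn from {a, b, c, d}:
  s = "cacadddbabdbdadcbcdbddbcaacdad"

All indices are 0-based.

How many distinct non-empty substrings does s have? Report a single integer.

rank→(start, suffix):
  0 → (24, 'aacdad')
  1 → (8, 'abdbdadcbcdbddbcaacdad')
  2 → (1, 'acadddbabdbdadcbcdbddbcaacdad')
  3 → (25, 'acdad')
  4 → (28, 'ad')
  5 → (13, 'adcbcdbddbcaacdad')
  6 → (3, 'adddbabdbdadcbcdbddbcaacdad')
  7 → (7, 'babdbdadcbcdbddbcaacdad')
  8 → (22, 'bcaacdad')
  9 → (16, 'bcdbddbcaacdad')
  10 → (11, 'bdadcbcdbddbcaacdad')
  11 → (9, 'bdbdadcbcdbddbcaacdad')
  12 → (19, 'bddbcaacdad')
  13 → (23, 'caacdad')
  14 → (0, 'cacadddbabdbdadcbcdbddbcaacdad')
  15 → (2, 'cadddbabdbdadcbcdbddbcaacdad')
  16 → (15, 'cbcdbddbcaacdad')
  17 → (26, 'cdad')
  18 → (17, 'cdbddbcaacdad')
  19 → (29, 'd')
  20 → (27, 'dad')
  21 → (12, 'dadcbcdbddbcaacdad')
  22 → (6, 'dbabdbdadcbcdbddbcaacdad')
  23 → (21, 'dbcaacdad')
  24 → (10, 'dbdadcbcdbddbcaacdad')
  25 → (18, 'dbddbcaacdad')
  26 → (14, 'dcbcdbddbcaacdad')
  27 → (5, 'ddbabdbdadcbcdbddbcaacdad')
  28 → (20, 'ddbcaacdad')
  29 → (4, 'dddbabdbdadcbcdbddbcaacdad')

SA = [24, 8, 1, 25, 28, 13, 3, 7, 22, 16, 11, 9, 19, 23, 0, 2, 15, 26, 17, 29, 27, 12, 6, 21, 10, 18, 14, 5, 20, 4]
[i] adj suffixes → lcp
  [1] 24/8 → 1 ('a')
  [2] 8/1 → 1 ('a')
  [3] 1/25 → 2 ('ac')
  [4] 25/28 → 1 ('a')
  [5] 28/13 → 2 ('ad')
  [6] 13/3 → 2 ('ad')
  [7] 3/7 → 0 ('')
  [8] 7/22 → 1 ('b')
  [9] 22/16 → 2 ('bc')
  [10] 16/11 → 1 ('b')
  [11] 11/9 → 2 ('bd')
  [12] 9/19 → 2 ('bd')
  [13] 19/23 → 0 ('')
  [14] 23/0 → 2 ('ca')
  [15] 0/2 → 2 ('ca')
  [16] 2/15 → 1 ('c')
  [17] 15/26 → 1 ('c')
  [18] 26/17 → 2 ('cd')
  [19] 17/29 → 0 ('')
  [20] 29/27 → 1 ('d')
  [21] 27/12 → 3 ('dad')
  [22] 12/6 → 1 ('d')
  [23] 6/21 → 2 ('db')
  [24] 21/10 → 2 ('db')
  [25] 10/18 → 3 ('dbd')
  [26] 18/14 → 1 ('d')
  [27] 14/5 → 1 ('d')
  [28] 5/20 → 3 ('ddb')
  [29] 20/4 → 2 ('dd')

n(n+1)/2 = 30·31/2 = 465
Σ LCP = 0 + 1 + 1 + 2 + 1 + 2 + 2 + 0 + 1 + 2 + 1 + 2 + 2 + 0 + 2 + 2 + 1 + 1 + 2 + 0 + 1 + 3 + 1 + 2 + 2 + 3 + 1 + 1 + 3 + 2 = 44
distinct = 465 − 44 = 421

421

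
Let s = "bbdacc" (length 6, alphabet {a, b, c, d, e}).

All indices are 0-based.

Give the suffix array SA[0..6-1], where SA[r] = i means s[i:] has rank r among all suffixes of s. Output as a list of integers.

sorted suffixes:
  #0 SA[0]=3  'acc'
  #1 SA[1]=0  'bbdacc'
  #2 SA[2]=1  'bdacc'
  #3 SA[3]=5  'c'
  #4 SA[4]=4  'cc'
  #5 SA[5]=2  'dacc'

[3, 0, 1, 5, 4, 2]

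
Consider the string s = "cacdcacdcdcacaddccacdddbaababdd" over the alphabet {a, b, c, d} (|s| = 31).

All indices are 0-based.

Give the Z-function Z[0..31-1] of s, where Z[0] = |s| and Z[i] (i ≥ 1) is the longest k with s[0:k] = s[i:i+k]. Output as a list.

[31, 0, 1, 0, 5, 0, 1, 0, 1, 0, 3, 0, 2, 0, 0, 0, 1, 4, 0, 1, 0, 0, 0, 0, 0, 0, 0, 0, 0, 0, 0]

Z[0]=31
i=1: fresh scan; Z[1]=0
i=2: fresh scan; Z[2]=1 extend→box=[2,3)
i=3: fresh scan; Z[3]=0
i=4: fresh scan; Z[4]=5 extend→box=[4,9)
i=5: min(r-i=4, Z[1]=0)=0; Z[5]=0
i=6: min(r-i=3, Z[2]=1)=1; Z[6]=1
i=7: min(r-i=2, Z[3]=0)=0; Z[7]=0
i=8: min(r-i=1, Z[4]=5)=1; Z[8]=1
i=9: fresh scan; Z[9]=0
i=10: fresh scan; Z[10]=3 extend→box=[10,13)
i=11: min(r-i=2, Z[1]=0)=0; Z[11]=0
i=12: min(r-i=1, Z[2]=1)=1; Z[12]=2 extend→box=[12,14)
i=13: min(r-i=1, Z[1]=0)=0; Z[13]=0
i=14: fresh scan; Z[14]=0
i=15: fresh scan; Z[15]=0
i=16: fresh scan; Z[16]=1 extend→box=[16,17)
i=17: fresh scan; Z[17]=4 extend→box=[17,21)
i=18: min(r-i=3, Z[1]=0)=0; Z[18]=0
i=19: min(r-i=2, Z[2]=1)=1; Z[19]=1
i=20: min(r-i=1, Z[3]=0)=0; Z[20]=0
i=21: fresh scan; Z[21]=0
i=22: fresh scan; Z[22]=0
i=23: fresh scan; Z[23]=0
i=24: fresh scan; Z[24]=0
i=25: fresh scan; Z[25]=0
i=26: fresh scan; Z[26]=0
i=27: fresh scan; Z[27]=0
i=28: fresh scan; Z[28]=0
i=29: fresh scan; Z[29]=0
i=30: fresh scan; Z[30]=0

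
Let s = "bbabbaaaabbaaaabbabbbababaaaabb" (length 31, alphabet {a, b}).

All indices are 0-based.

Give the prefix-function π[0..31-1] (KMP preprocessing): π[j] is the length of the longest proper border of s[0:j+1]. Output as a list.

[0, 1, 0, 1, 2, 3, 0, 0, 0, 1, 2, 3, 0, 0, 0, 1, 2, 3, 4, 5, 2, 3, 4, 0, 1, 0, 0, 0, 0, 1, 2]

π[0] = 0
j=1 s[j]='b': π[1]=1 (border 'b')
j=2 s[j]='a': k: 1→0; π[2]=0 (border '')
j=3 s[j]='b': π[3]=1 (border 'b')
j=4 s[j]='b': π[4]=2 (border 'bb')
j=5 s[j]='a': π[5]=3 (border 'bba')
j=6 s[j]='a': k: 3→0; π[6]=0 (border '')
j=7 s[j]='a': π[7]=0 (border '')
j=8 s[j]='a': π[8]=0 (border '')
j=9 s[j]='b': π[9]=1 (border 'b')
j=10 s[j]='b': π[10]=2 (border 'bb')
j=11 s[j]='a': π[11]=3 (border 'bba')
j=12 s[j]='a': k: 3→0; π[12]=0 (border '')
j=13 s[j]='a': π[13]=0 (border '')
j=14 s[j]='a': π[14]=0 (border '')
j=15 s[j]='b': π[15]=1 (border 'b')
j=16 s[j]='b': π[16]=2 (border 'bb')
j=17 s[j]='a': π[17]=3 (border 'bba')
j=18 s[j]='b': π[18]=4 (border 'bbab')
j=19 s[j]='b': π[19]=5 (border 'bbabb')
j=20 s[j]='b': k: 5→2→1; π[20]=2 (border 'bb')
j=21 s[j]='a': π[21]=3 (border 'bba')
j=22 s[j]='b': π[22]=4 (border 'bbab')
j=23 s[j]='a': k: 4→1→0; π[23]=0 (border '')
j=24 s[j]='b': π[24]=1 (border 'b')
j=25 s[j]='a': k: 1→0; π[25]=0 (border '')
j=26 s[j]='a': π[26]=0 (border '')
j=27 s[j]='a': π[27]=0 (border '')
j=28 s[j]='a': π[28]=0 (border '')
j=29 s[j]='b': π[29]=1 (border 'b')
j=30 s[j]='b': π[30]=2 (border 'bb')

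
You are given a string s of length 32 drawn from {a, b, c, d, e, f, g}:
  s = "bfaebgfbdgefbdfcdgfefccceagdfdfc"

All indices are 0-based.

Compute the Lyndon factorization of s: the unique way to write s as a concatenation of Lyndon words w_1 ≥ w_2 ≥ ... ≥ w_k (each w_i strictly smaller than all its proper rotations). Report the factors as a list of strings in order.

["bf", "aebgfbdgefbdfcdgfefccceagdfdfc"]

emit factor 1: 'bf' (i=0, period=2)
emit factor 2: 'aebgfbdgefbdfcdgfefccceagdfdfc' (i=2, period=30)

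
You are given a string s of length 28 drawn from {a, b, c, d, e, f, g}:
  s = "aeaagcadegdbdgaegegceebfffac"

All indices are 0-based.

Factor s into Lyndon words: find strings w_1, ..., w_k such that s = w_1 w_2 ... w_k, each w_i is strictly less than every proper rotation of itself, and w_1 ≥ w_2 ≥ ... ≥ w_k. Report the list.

["ae", "aagcadegdbdgaegegceebfffac"]

emit factor 1: 'ae' (i=0, period=2)
emit factor 2: 'aagcadegdbdgaegegceebfffac' (i=2, period=26)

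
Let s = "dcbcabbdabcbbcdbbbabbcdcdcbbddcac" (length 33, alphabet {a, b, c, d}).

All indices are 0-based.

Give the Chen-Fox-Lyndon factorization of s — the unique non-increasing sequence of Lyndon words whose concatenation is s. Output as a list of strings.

emit factor 1: 'd' (i=0, period=1)
emit factor 2: 'c' (i=1, period=1)
emit factor 3: 'bc' (i=2, period=2)
emit factor 4: 'abbdabcbbcdbbb' (i=4, period=14)
emit factor 5: 'abbcdcdcbbddcac' (i=18, period=15)

["d", "c", "bc", "abbdabcbbcdbbb", "abbcdcdcbbddcac"]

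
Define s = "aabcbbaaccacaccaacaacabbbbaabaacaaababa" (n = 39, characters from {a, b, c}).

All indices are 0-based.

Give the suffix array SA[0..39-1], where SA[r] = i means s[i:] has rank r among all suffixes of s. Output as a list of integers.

sorted suffixes:
  #0 SA[0]=38  'a'
  #1 SA[1]=32  'aaababa'
  #2 SA[2]=26  'aabaacaaababa'
  #3 SA[3]=33  'aababa'
  #4 SA[4]=0  'aabcbbaaccacaccaacaacabbbbaabaacaaababa'
  #5 SA[5]=29  'aacaaababa'
  #6 SA[6]=15  'aacaacabbbbaabaacaaababa'
  #7 SA[7]=18  'aacabbbbaabaacaaababa'
  #8 SA[8]=6  'aaccacaccaacaacabbbbaabaacaaababa'
  #9 SA[9]=36  'aba'
  #10 SA[10]=27  'abaacaaababa'
  #11 SA[11]=34  'ababa'
  #12 SA[12]=21  'abbbbaabaacaaababa'
  #13 SA[13]=1  'abcbbaaccacaccaacaacabbbbaabaacaaababa'
  #14 SA[14]=30  'acaaababa'
  #15 SA[15]=16  'acaacabbbbaabaacaaababa'
  #16 SA[16]=19  'acabbbbaabaacaaababa'
  #17 SA[17]=10  'acaccaacaacabbbbaabaacaaababa'
  #18 SA[18]=12  'accaacaacabbbbaabaacaaababa'
  #19 SA[19]=7  'accacaccaacaacabbbbaabaacaaababa'
  #20 SA[20]=37  'ba'
  #21 SA[21]=25  'baabaacaaababa'
  #22 SA[22]=28  'baacaaababa'
  #23 SA[23]=5  'baaccacaccaacaacabbbbaabaacaaababa'
  #24 SA[24]=35  'baba'
  #25 SA[25]=24  'bbaabaacaaababa'
  #26 SA[26]=4  'bbaaccacaccaacaacabbbbaabaacaaababa'
  #27 SA[27]=23  'bbbaabaacaaababa'
  #28 SA[28]=22  'bbbbaabaacaaababa'
  #29 SA[29]=2  'bcbbaaccacaccaacaacabbbbaabaacaaababa'
  #30 SA[30]=31  'caaababa'
  #31 SA[31]=14  'caacaacabbbbaabaacaaababa'
  #32 SA[32]=17  'caacabbbbaabaacaaababa'
  #33 SA[33]=20  'cabbbbaabaacaaababa'
  #34 SA[34]=9  'cacaccaacaacabbbbaabaacaaababa'
  #35 SA[35]=11  'caccaacaacabbbbaabaacaaababa'
  #36 SA[36]=3  'cbbaaccacaccaacaacabbbbaabaacaaababa'
  #37 SA[37]=13  'ccaacaacabbbbaabaacaaababa'
  #38 SA[38]=8  'ccacaccaacaacabbbbaabaacaaababa'

[38, 32, 26, 33, 0, 29, 15, 18, 6, 36, 27, 34, 21, 1, 30, 16, 19, 10, 12, 7, 37, 25, 28, 5, 35, 24, 4, 23, 22, 2, 31, 14, 17, 20, 9, 11, 3, 13, 8]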